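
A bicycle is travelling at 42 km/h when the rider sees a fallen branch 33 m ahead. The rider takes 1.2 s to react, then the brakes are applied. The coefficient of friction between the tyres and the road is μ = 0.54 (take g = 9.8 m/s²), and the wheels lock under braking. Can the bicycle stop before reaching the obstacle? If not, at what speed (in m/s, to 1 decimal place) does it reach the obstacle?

42 km/h ÷ 3.6 = 11.6667 m/s.
a = μg = 0.54 × 9.8 = 5.292 m/s².
Reaction distance = 11.6667 × 1.2 = 14.000 m.
Braking distance = v²/(2a) = 136.112 / 10.584 = 12.860 m.
Total stopping distance = 14.000 + 12.860 = 26.860 m, vs 33 m available — it stops with 33 − 26.860 = 6.140 m to spare.

Yes — it stops about 6.1 m short of the obstacle, so it never reaches it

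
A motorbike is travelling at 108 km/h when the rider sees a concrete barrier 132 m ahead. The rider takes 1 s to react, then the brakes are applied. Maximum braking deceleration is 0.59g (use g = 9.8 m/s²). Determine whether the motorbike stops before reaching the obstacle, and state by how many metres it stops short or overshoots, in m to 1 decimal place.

Yes — it stops 24.2 m short of the obstacle

108 km/h ÷ 3.6 = 30.0000 m/s.
a = 0.59 × 9.8 = 5.782 m/s².
Reaction distance = 30.0000 × 1 = 30.000 m.
Braking distance = v²/(2a) = 900.000 / 11.564 = 77.828 m.
Total stopping distance = 30.000 + 77.828 = 107.828 m, vs 132 m available — it stops with 132 − 107.828 = 24.172 m to spare.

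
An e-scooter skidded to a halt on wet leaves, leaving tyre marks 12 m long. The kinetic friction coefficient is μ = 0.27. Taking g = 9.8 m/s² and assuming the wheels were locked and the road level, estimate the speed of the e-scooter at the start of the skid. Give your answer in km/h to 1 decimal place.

Deceleration a = μg = 0.27 × 9.8 = 2.646 m/s².
v = √(2a·d) = √(2 × 2.646 × 12) = √63.504 = 7.9689 m/s.
= 7.9689 × 3.6 = 28.688 km/h.

Initial speed ≈ 28.7 km/h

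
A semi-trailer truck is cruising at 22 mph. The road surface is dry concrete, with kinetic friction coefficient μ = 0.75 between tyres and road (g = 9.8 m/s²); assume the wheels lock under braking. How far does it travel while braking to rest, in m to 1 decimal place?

22 mph × 0.44704 = 9.8349 m/s.
a = μg = 0.75 × 9.8 = 7.350 m/s².
Braking distance = v²/(2a) = 9.8349² / (2 × 7.350) = 96.725 / 14.700 = 6.580 m.

Braking distance ≈ 6.6 m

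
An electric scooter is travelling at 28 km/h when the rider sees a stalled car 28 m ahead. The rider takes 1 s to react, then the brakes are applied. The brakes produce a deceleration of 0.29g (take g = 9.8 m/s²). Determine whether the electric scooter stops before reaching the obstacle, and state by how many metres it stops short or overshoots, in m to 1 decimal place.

Yes — it stops 9.6 m short of the obstacle

28 km/h ÷ 3.6 = 7.7778 m/s.
a = 0.29 × 9.8 = 2.842 m/s².
Reaction distance = 7.7778 × 1 = 7.778 m.
Braking distance = v²/(2a) = 60.494 / 5.684 = 10.643 m.
Total stopping distance = 7.778 + 10.643 = 18.421 m, vs 28 m available — it stops with 28 − 18.421 = 9.579 m to spare.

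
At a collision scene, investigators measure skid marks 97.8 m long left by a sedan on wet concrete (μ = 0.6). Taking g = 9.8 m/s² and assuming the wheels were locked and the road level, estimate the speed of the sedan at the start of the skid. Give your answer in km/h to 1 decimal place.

Initial speed ≈ 122.1 km/h

Deceleration a = μg = 0.6 × 9.8 = 5.880 m/s².
v = √(2a·d) = √(2 × 5.880 × 97.8) = √1150.128 = 33.9135 m/s.
= 33.9135 × 3.6 = 122.089 km/h.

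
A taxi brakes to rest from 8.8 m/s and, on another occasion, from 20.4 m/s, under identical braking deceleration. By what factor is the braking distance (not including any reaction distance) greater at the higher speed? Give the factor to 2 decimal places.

Braking distance d = v²/(2a), so with a fixed, d ∝ v².
Factor = (20.4/8.8)² = 2.3182² = 5.3741.

Factor ≈ 5.37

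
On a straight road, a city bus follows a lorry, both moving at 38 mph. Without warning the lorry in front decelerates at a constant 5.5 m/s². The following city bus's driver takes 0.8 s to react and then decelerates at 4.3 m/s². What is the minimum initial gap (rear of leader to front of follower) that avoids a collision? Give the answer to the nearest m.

Minimum gap ≈ 21 m

38 mph × 0.44704 = 16.9875 m/s.
Leader travels v²/(2a_L) = 288.575 / 11.000 = 26.234 m before stopping.
Follower covers v·t_r = 16.9875 × 0.8 = 13.590 m while reacting, then v²/(2a_F) = 288.575 / 8.600 = 33.555 m while braking, for a total of 13.590 + 33.555 = 47.145 m.
Since a_F ≤ a_L and the follower starts braking later, the follower is never slower than the leader, so the closest approach is when both have stopped.
Minimum gap = 47.145 − 26.234 = 20.911 m.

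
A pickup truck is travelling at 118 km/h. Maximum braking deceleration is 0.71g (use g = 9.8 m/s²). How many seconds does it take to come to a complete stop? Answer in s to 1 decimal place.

118 km/h ÷ 3.6 = 32.7778 m/s.
a = 0.71 × 9.8 = 6.958 m/s².
Braking time = v/a = 32.7778 / 6.958 = 4.711 s.

Braking time ≈ 4.7 s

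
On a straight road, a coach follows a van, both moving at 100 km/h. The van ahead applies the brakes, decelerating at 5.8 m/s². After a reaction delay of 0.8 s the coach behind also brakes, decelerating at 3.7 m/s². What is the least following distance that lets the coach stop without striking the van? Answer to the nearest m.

Minimum gap ≈ 60 m

100 km/h ÷ 3.6 = 27.7778 m/s.
Leader travels v²/(2a_L) = 771.606 / 11.600 = 66.518 m before stopping.
Follower covers v·t_r = 27.7778 × 0.8 = 22.222 m while reacting, then v²/(2a_F) = 771.606 / 7.400 = 104.271 m while braking, for a total of 22.222 + 104.271 = 126.493 m.
Since a_F ≤ a_L and the follower starts braking later, the follower is never slower than the leader, so the closest approach is when both have stopped.
Minimum gap = 126.493 − 66.518 = 59.975 m.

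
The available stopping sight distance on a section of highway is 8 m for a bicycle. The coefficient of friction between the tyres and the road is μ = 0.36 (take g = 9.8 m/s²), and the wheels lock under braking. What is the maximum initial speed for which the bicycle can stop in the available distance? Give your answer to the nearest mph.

a = μg = 0.36 × 9.8 = 3.528 m/s².
v²/(2a) = d ⇒ v = √(2 × 3.528 × 8) = √56.45 = 7.5133 m/s.
7.5133 m/s ÷ 0.44704 = 16.807 mph.

Maximum speed ≈ 17 mph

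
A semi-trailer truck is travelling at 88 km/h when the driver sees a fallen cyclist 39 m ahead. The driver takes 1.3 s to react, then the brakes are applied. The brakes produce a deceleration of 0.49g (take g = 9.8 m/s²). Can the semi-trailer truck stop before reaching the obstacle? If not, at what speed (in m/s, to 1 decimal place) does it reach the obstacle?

No — it strikes the obstacle at 23.0 m/s

88 km/h ÷ 3.6 = 24.4444 m/s.
a = 0.49 × 9.8 = 4.802 m/s².
Reaction distance = 24.4444 × 1.3 = 31.778 m.
Braking distance needed to stop: v²/(2a) = 597.529 / 9.604 = 62.217 m, so total needed = 31.778 + 62.217 = 93.995 m > 39 m — it cannot stop.
Distance remaining when braking begins: 39 − 31.778 = 7.222 m.
v² = v₀² − 2a·d = 597.529 − 2 × 4.802 × 7.222 = 528.169 m²/s².
v = √528.169 = 22.982 m/s.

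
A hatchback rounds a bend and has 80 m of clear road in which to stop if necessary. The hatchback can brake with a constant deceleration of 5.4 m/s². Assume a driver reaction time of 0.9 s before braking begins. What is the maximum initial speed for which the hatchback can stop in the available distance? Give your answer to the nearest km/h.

Maximum speed ≈ 90 km/h

Stopping distance: v·t_r + v²/(2a) = 80 with t_r = 0.9 s and a = 5.400 m/s².
So v² + 9.720 v − 864.00 = 0.
Positive root: v = −a·t_r + √((a·t_r)² + 2a·d) = −4.860 + √(23.620 + 864.00) = 24.9330 m/s.
24.9330 m/s × 3.6 = 89.759 km/h.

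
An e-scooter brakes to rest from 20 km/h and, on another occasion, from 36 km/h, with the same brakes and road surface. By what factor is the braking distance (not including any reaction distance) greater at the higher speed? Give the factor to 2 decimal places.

Braking distance d = v²/(2a), so with a fixed, d ∝ v².
Factor = (36/20)² = 1.8000² = 3.2400.

Factor ≈ 3.24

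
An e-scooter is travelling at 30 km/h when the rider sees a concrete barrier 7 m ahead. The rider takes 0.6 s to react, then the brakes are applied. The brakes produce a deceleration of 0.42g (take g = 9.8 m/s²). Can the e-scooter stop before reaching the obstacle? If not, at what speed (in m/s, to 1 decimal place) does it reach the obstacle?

No — it strikes the obstacle at 7.3 m/s

30 km/h ÷ 3.6 = 8.3333 m/s.
a = 0.42 × 9.8 = 4.116 m/s².
Reaction distance = 8.3333 × 0.6 = 5.000 m.
Braking distance needed to stop: v²/(2a) = 69.444 / 8.232 = 8.436 m, so total needed = 5.000 + 8.436 = 13.436 m > 7 m — it cannot stop.
Distance remaining when braking begins: 7 − 5.000 = 2.000 m.
v² = v₀² − 2a·d = 69.444 − 2 × 4.116 × 2.000 = 52.980 m²/s².
v = √52.980 = 7.279 m/s.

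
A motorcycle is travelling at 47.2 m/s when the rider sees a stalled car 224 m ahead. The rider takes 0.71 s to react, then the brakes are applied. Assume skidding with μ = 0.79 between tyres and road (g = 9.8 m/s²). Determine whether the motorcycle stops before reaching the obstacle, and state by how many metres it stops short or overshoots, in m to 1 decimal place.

Yes — it stops 46.6 m short of the obstacle

a = μg = 0.79 × 9.8 = 7.742 m/s².
Reaction distance = 47.2000 × 0.71 = 33.512 m.
Braking distance = v²/(2a) = 2227.840 / 15.484 = 143.880 m.
Total stopping distance = 33.512 + 143.880 = 177.392 m, vs 224 m available — it stops with 224 − 177.392 = 46.608 m to spare.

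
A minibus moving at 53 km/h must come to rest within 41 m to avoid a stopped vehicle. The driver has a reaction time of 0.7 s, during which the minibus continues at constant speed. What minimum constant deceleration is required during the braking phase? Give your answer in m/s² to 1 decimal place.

53 km/h ÷ 3.6 = 14.7222 m/s.
Distance covered during reaction = 14.7222 × 0.7 = 10.306 m.
Distance available for braking: 41 − 10.306 = 30.694 m.
v² = 2a·d ⇒ a = v²/(2d) = 14.7222² / (2 × 30.694) = 216.743 / 61.388 = 3.5307 m/s².

Required deceleration ≈ 3.5 m/s²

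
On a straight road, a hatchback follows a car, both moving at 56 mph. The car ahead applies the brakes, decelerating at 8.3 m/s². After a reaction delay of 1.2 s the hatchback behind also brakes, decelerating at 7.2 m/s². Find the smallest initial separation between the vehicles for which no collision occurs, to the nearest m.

56 mph × 0.44704 = 25.0342 m/s.
Leader travels v²/(2a_L) = 626.711 / 16.600 = 37.754 m before stopping.
Follower covers v·t_r = 25.0342 × 1.2 = 30.041 m while reacting, then v²/(2a_F) = 626.711 / 14.400 = 43.522 m while braking, for a total of 30.041 + 43.522 = 73.563 m.
Since a_F ≤ a_L and the follower starts braking later, the follower is never slower than the leader, so the closest approach is when both have stopped.
Minimum gap = 73.563 − 37.754 = 35.809 m.

Minimum gap ≈ 36 m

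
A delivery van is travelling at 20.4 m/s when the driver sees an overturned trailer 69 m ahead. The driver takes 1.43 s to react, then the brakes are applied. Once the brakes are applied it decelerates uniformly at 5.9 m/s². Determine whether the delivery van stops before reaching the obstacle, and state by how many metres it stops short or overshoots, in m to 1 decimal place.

Reaction distance = 20.4000 × 1.43 = 29.172 m.
Braking distance = v²/(2a) = 416.160 / 11.800 = 35.268 m.
Total stopping distance = 29.172 + 35.268 = 64.440 m, vs 69 m available — it stops with 69 − 64.440 = 4.560 m to spare.

Yes — it stops 4.6 m short of the obstacle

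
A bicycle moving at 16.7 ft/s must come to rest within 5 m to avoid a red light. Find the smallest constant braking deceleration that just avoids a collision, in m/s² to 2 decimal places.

Required deceleration ≈ 2.59 m/s²

16.7 ft/s × 0.3048 = 5.0902 m/s.
v² = 2a·d ⇒ a = v²/(2d) = 5.0902² / (2 × 5.000) = 25.910 / 10.000 = 2.5910 m/s².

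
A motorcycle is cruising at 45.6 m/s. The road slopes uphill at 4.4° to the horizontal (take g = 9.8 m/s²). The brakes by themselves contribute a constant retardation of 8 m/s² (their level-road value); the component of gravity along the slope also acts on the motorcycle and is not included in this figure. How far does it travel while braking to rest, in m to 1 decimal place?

Gravity along the uphill slope adds to the braking deceleration: a_eff = 8.000 + 9.8·sin 4.4° = 8.000 + 0.752 = 8.752 m/s².
Braking distance = v²/(2a) = 45.6000² / (2 × 8.752) = 2079.360 / 17.504 = 118.793 m.

Braking distance ≈ 118.8 m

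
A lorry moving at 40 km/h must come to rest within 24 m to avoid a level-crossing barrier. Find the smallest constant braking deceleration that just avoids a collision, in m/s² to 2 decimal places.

Required deceleration ≈ 2.57 m/s²

40 km/h ÷ 3.6 = 11.1111 m/s.
v² = 2a·d ⇒ a = v²/(2d) = 11.1111² / (2 × 24.000) = 123.457 / 48.000 = 2.5720 m/s².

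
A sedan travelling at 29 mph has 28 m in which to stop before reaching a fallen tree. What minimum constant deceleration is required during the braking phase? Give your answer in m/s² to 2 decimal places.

Required deceleration ≈ 3.00 m/s²

29 mph × 0.44704 = 12.9642 m/s.
v² = 2a·d ⇒ a = v²/(2d) = 12.9642² / (2 × 28.000) = 168.070 / 56.000 = 3.0012 m/s².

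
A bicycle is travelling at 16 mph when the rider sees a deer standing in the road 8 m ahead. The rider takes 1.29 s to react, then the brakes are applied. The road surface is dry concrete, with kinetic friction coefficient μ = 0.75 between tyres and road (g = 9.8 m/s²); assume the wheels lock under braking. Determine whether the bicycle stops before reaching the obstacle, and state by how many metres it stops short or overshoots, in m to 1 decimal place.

No — it overshoots by 4.7 m

16 mph × 0.44704 = 7.1526 m/s.
a = μg = 0.75 × 9.8 = 7.350 m/s².
Reaction distance = 7.1526 × 1.29 = 9.227 m.
Braking distance = v²/(2a) = 51.160 / 14.700 = 3.480 m.
Total stopping distance = 9.227 + 3.480 = 12.707 m, vs 8 m available — it cannot stop in time and overshoots by 12.707 − 8 = 4.707 m.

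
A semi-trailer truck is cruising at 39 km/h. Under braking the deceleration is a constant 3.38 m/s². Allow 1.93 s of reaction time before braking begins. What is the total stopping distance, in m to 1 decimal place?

39 km/h ÷ 3.6 = 10.8333 m/s.
Reaction distance = v·t_r = 10.8333 × 1.93 = 20.908 m.
Braking distance = v²/(2a) = 10.8333² / (2 × 3.380) = 117.360 / 6.760 = 17.361 m.
Total = 20.908 + 17.361 = 38.269 m.

Total stopping distance ≈ 38.3 m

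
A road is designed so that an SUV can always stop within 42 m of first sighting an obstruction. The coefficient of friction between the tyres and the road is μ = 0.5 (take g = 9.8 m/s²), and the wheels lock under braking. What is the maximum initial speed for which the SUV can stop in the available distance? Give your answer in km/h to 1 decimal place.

a = μg = 0.5 × 9.8 = 4.900 m/s².
v²/(2a) = d ⇒ v = √(2 × 4.900 × 42) = √411.60 = 20.2879 m/s.
20.2879 m/s × 3.6 = 73.036 km/h.

Maximum speed ≈ 73.0 km/h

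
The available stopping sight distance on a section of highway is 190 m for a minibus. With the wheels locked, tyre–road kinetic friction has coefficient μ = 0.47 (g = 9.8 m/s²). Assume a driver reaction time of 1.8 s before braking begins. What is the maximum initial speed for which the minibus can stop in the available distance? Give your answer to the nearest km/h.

a = μg = 0.47 × 9.8 = 4.606 m/s².
Stopping distance: v·t_r + v²/(2a) = 190 with t_r = 1.8 s and a = 4.606 m/s².
So v² + 16.582 v − 1750.28 = 0.
Positive root: v = −a·t_r + √((a·t_r)² + 2a·d) = −8.291 + √(68.741 + 1750.28) = 34.3590 m/s.
34.3590 m/s × 3.6 = 123.692 km/h.

Maximum speed ≈ 124 km/h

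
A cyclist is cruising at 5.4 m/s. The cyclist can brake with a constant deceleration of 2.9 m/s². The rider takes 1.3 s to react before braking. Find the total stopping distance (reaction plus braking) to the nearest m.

Reaction distance = v·t_r = 5.4000 × 1.3 = 7.020 m.
Braking distance = v²/(2a) = 5.4000² / (2 × 2.900) = 29.160 / 5.800 = 5.028 m.
Total = 7.020 + 5.028 = 12.048 m.

Total stopping distance ≈ 12 m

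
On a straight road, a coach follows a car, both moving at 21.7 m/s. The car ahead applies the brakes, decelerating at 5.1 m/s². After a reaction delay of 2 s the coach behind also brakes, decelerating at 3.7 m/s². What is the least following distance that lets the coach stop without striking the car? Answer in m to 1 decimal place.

Leader travels v²/(2a_L) = 470.890 / 10.200 = 46.166 m before stopping.
Follower covers v·t_r = 21.7000 × 2 = 43.400 m while reacting, then v²/(2a_F) = 470.890 / 7.400 = 63.634 m while braking, for a total of 43.400 + 63.634 = 107.034 m.
Since a_F ≤ a_L and the follower starts braking later, the follower is never slower than the leader, so the closest approach is when both have stopped.
Minimum gap = 107.034 − 46.166 = 60.868 m.

Minimum gap ≈ 60.9 m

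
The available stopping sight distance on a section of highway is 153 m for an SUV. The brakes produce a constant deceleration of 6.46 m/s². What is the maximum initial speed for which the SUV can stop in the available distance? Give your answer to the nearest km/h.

v²/(2a) = d ⇒ v = √(2 × 6.460 × 153) = √1976.76 = 44.4608 m/s.
44.4608 m/s × 3.6 = 160.059 km/h.

Maximum speed ≈ 160 km/h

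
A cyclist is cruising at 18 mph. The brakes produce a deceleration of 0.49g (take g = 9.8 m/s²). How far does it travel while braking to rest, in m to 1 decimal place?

Braking distance ≈ 6.7 m

18 mph × 0.44704 = 8.0467 m/s.
a = 0.49 × 9.8 = 4.802 m/s².
Braking distance = v²/(2a) = 8.0467² / (2 × 4.802) = 64.749 / 9.604 = 6.742 m.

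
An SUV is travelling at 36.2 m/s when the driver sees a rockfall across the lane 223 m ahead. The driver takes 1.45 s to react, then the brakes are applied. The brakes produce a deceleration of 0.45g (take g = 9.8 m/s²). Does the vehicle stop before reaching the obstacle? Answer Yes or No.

a = 0.45 × 9.8 = 4.410 m/s².
Reaction distance = 36.2000 × 1.45 = 52.490 m.
Braking distance = v²/(2a) = 1310.440 / 8.820 = 148.576 m.
Total stopping distance = 52.490 + 148.576 = 201.066 m, vs 223 m available — it stops with 223 − 201.066 = 21.934 m to spare.

Yes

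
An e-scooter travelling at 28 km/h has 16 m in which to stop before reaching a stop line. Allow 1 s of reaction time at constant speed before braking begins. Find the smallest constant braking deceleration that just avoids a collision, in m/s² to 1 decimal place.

28 km/h ÷ 3.6 = 7.7778 m/s.
Distance covered during reaction = 7.7778 × 1 = 7.778 m.
Distance available for braking: 16 − 7.778 = 8.222 m.
v² = 2a·d ⇒ a = v²/(2d) = 7.7778² / (2 × 8.222) = 60.494 / 16.444 = 3.6788 m/s².

Required deceleration ≈ 3.7 m/s²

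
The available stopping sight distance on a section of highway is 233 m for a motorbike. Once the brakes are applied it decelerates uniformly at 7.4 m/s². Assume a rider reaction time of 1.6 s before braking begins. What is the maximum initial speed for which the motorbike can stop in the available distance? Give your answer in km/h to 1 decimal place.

Stopping distance: v·t_r + v²/(2a) = 233 with t_r = 1.6 s and a = 7.400 m/s².
So v² + 23.680 v − 3448.40 = 0.
Positive root: v = −a·t_r + √((a·t_r)² + 2a·d) = −11.840 + √(140.186 + 3448.40) = 48.0648 m/s.
48.0648 m/s × 3.6 = 173.033 km/h.

Maximum speed ≈ 173.0 km/h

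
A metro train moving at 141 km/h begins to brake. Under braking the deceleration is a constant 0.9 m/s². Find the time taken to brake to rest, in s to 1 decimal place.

141 km/h ÷ 3.6 = 39.1667 m/s.
Braking time = v/a = 39.1667 / 0.900 = 43.519 s.

Braking time ≈ 43.5 s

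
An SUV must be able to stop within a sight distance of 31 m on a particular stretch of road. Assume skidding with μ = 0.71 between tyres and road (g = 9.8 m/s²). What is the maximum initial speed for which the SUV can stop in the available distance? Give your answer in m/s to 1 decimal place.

a = μg = 0.71 × 9.8 = 6.958 m/s².
v²/(2a) = d ⇒ v = √(2 × 6.958 × 31) = √431.40 = 20.7702 m/s.

Maximum speed ≈ 20.8 m/s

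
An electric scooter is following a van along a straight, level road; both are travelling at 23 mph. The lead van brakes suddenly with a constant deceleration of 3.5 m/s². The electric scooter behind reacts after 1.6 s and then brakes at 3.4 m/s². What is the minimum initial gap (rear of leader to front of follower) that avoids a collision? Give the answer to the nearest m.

Minimum gap ≈ 17 m

23 mph × 0.44704 = 10.2819 m/s.
Leader travels v²/(2a_L) = 105.717 / 7.000 = 15.102 m before stopping.
Follower covers v·t_r = 10.2819 × 1.6 = 16.451 m while reacting, then v²/(2a_F) = 105.717 / 6.800 = 15.547 m while braking, for a total of 16.451 + 15.547 = 31.998 m.
Since a_F ≤ a_L and the follower starts braking later, the follower is never slower than the leader, so the closest approach is when both have stopped.
Minimum gap = 31.998 − 15.102 = 16.896 m.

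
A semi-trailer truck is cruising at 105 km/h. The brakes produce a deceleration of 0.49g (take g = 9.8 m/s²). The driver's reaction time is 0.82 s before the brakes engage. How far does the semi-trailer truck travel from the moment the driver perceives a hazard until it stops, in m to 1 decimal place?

105 km/h ÷ 3.6 = 29.1667 m/s.
a = 0.49 × 9.8 = 4.802 m/s².
Reaction distance = v·t_r = 29.1667 × 0.82 = 23.917 m.
Braking distance = v²/(2a) = 29.1667² / (2 × 4.802) = 850.696 / 9.604 = 88.577 m.
Total = 23.917 + 88.577 = 112.494 m.

Total stopping distance ≈ 112.5 m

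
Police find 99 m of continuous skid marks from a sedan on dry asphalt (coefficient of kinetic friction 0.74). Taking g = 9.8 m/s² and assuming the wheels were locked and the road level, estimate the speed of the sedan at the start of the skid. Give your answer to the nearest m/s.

Deceleration a = μg = 0.74 × 9.8 = 7.252 m/s².
v = √(2a·d) = √(2 × 7.252 × 99) = √1435.896 = 37.8932 m/s.

Initial speed ≈ 38 m/s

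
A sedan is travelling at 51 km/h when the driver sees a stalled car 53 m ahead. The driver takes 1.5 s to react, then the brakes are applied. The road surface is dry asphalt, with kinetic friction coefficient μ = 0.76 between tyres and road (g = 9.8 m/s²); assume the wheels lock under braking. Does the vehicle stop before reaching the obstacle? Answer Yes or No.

Yes

51 km/h ÷ 3.6 = 14.1667 m/s.
a = μg = 0.76 × 9.8 = 7.448 m/s².
Reaction distance = 14.1667 × 1.5 = 21.250 m.
Braking distance = v²/(2a) = 200.695 / 14.896 = 13.473 m.
Total stopping distance = 21.250 + 13.473 = 34.723 m, vs 53 m available — it stops with 53 − 34.723 = 18.277 m to spare.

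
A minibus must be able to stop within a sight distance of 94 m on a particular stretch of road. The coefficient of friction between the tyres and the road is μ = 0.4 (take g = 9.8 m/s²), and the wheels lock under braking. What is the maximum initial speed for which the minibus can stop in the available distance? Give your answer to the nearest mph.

Maximum speed ≈ 61 mph

a = μg = 0.4 × 9.8 = 3.920 m/s².
v²/(2a) = d ⇒ v = √(2 × 3.920 × 94) = √736.96 = 27.1470 m/s.
27.1470 m/s ÷ 0.44704 = 60.726 mph.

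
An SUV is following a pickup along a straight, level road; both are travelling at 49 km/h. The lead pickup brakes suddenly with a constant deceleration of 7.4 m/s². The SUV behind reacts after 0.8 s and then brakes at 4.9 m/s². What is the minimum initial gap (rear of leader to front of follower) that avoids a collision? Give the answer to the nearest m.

49 km/h ÷ 3.6 = 13.6111 m/s.
Leader travels v²/(2a_L) = 185.262 / 14.800 = 12.518 m before stopping.
Follower covers v·t_r = 13.6111 × 0.8 = 10.889 m while reacting, then v²/(2a_F) = 185.262 / 9.800 = 18.904 m while braking, for a total of 10.889 + 18.904 = 29.793 m.
Since a_F ≤ a_L and the follower starts braking later, the follower is never slower than the leader, so the closest approach is when both have stopped.
Minimum gap = 29.793 − 12.518 = 17.275 m.

Minimum gap ≈ 17 m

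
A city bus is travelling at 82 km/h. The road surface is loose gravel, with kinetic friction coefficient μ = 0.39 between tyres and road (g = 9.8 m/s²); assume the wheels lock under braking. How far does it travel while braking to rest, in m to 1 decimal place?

Braking distance ≈ 67.9 m

82 km/h ÷ 3.6 = 22.7778 m/s.
a = μg = 0.39 × 9.8 = 3.822 m/s².
Braking distance = v²/(2a) = 22.7778² / (2 × 3.822) = 518.828 / 7.644 = 67.874 m.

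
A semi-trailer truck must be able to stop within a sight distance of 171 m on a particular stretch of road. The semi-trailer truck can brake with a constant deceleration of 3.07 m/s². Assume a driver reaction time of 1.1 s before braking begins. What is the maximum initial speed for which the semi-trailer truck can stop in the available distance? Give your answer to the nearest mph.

Stopping distance: v·t_r + v²/(2a) = 171 with t_r = 1.1 s and a = 3.070 m/s².
So v² + 6.754 v − 1049.94 = 0.
Positive root: v = −a·t_r + √((a·t_r)² + 2a·d) = −3.377 + √(11.404 + 1049.94) = 29.2013 m/s.
29.2013 m/s ÷ 0.44704 = 65.321 mph.

Maximum speed ≈ 65 mph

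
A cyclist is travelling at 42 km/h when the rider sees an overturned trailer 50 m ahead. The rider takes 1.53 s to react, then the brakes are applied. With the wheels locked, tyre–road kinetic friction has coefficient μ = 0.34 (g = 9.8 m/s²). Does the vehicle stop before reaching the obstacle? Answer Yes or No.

Yes

42 km/h ÷ 3.6 = 11.6667 m/s.
a = μg = 0.34 × 9.8 = 3.332 m/s².
Reaction distance = 11.6667 × 1.53 = 17.850 m.
Braking distance = v²/(2a) = 136.112 / 6.664 = 20.425 m.
Total stopping distance = 17.850 + 20.425 = 38.275 m, vs 50 m available — it stops with 50 − 38.275 = 11.725 m to spare.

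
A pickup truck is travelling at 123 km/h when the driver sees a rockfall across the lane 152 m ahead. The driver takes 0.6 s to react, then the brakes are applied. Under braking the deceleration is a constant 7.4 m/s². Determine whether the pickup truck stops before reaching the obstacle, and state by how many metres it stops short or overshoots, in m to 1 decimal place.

Yes — it stops 52.6 m short of the obstacle

123 km/h ÷ 3.6 = 34.1667 m/s.
Reaction distance = 34.1667 × 0.6 = 20.500 m.
Braking distance = v²/(2a) = 1167.363 / 14.800 = 78.876 m.
Total stopping distance = 20.500 + 78.876 = 99.376 m, vs 152 m available — it stops with 152 − 99.376 = 52.624 m to spare.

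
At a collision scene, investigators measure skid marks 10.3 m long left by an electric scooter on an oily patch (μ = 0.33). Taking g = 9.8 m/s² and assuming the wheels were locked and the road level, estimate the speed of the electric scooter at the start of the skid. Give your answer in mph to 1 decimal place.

Initial speed ≈ 18.3 mph

Deceleration a = μg = 0.33 × 9.8 = 3.234 m/s².
v = √(2a·d) = √(2 × 3.234 × 10.3) = √66.620 = 8.1621 m/s.
= 8.1621 ÷ 0.44704 = 18.258 mph.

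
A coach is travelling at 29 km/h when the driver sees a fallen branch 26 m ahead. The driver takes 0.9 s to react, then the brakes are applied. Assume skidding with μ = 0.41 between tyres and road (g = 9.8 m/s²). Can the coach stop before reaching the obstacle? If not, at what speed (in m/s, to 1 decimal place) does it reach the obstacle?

Yes — it stops about 10.7 m short of the obstacle, so it never reaches it

29 km/h ÷ 3.6 = 8.0556 m/s.
a = μg = 0.41 × 9.8 = 4.018 m/s².
Reaction distance = 8.0556 × 0.9 = 7.250 m.
Braking distance = v²/(2a) = 64.893 / 8.036 = 8.075 m.
Total stopping distance = 7.250 + 8.075 = 15.325 m, vs 26 m available — it stops with 26 − 15.325 = 10.675 m to spare.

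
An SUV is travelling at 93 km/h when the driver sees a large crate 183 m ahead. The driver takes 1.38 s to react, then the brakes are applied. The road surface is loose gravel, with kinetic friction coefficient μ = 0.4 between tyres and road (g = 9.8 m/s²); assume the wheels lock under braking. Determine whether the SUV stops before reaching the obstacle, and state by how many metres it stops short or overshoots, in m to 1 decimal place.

Yes — it stops 62.2 m short of the obstacle

93 km/h ÷ 3.6 = 25.8333 m/s.
a = μg = 0.4 × 9.8 = 3.920 m/s².
Reaction distance = 25.8333 × 1.38 = 35.650 m.
Braking distance = v²/(2a) = 667.359 / 7.840 = 85.122 m.
Total stopping distance = 35.650 + 85.122 = 120.772 m, vs 183 m available — it stops with 183 − 120.772 = 62.228 m to spare.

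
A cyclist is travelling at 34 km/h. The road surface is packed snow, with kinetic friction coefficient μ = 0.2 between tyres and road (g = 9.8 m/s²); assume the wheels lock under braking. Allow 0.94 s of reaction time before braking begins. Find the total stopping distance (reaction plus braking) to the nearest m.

34 km/h ÷ 3.6 = 9.4444 m/s.
a = μg = 0.2 × 9.8 = 1.960 m/s².
Reaction distance = v·t_r = 9.4444 × 0.94 = 8.878 m.
Braking distance = v²/(2a) = 9.4444² / (2 × 1.960) = 89.197 / 3.920 = 22.754 m.
Total = 8.878 + 22.754 = 31.632 m.

Total stopping distance ≈ 32 m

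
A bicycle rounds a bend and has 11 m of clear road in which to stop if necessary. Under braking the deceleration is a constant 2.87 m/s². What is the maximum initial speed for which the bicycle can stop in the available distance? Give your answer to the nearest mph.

v²/(2a) = d ⇒ v = √(2 × 2.870 × 11) = √63.14 = 7.9461 m/s.
7.9461 m/s ÷ 0.44704 = 17.775 mph.

Maximum speed ≈ 18 mph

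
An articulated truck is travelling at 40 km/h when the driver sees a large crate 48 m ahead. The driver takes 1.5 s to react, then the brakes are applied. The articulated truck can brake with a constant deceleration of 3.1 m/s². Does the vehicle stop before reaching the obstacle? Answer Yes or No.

Yes

40 km/h ÷ 3.6 = 11.1111 m/s.
Reaction distance = 11.1111 × 1.5 = 16.667 m.
Braking distance = v²/(2a) = 123.457 / 6.200 = 19.912 m.
Total stopping distance = 16.667 + 19.912 = 36.579 m, vs 48 m available — it stops with 48 − 36.579 = 11.421 m to spare.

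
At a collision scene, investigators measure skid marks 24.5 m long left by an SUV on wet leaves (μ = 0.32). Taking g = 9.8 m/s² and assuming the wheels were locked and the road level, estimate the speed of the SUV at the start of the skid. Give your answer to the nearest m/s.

Deceleration a = μg = 0.32 × 9.8 = 3.136 m/s².
v = √(2a·d) = √(2 × 3.136 × 24.5) = √153.664 = 12.3961 m/s.

Initial speed ≈ 12 m/s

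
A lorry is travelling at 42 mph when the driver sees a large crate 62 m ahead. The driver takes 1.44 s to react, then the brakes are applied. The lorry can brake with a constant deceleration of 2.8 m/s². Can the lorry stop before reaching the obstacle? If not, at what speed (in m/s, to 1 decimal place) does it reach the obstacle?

42 mph × 0.44704 = 18.7757 m/s.
Reaction distance = 18.7757 × 1.44 = 27.037 m.
Braking distance needed to stop: v²/(2a) = 352.527 / 5.600 = 62.951 m, so total needed = 27.037 + 62.951 = 89.988 m > 62 m — it cannot stop.
Distance remaining when braking begins: 62 − 27.037 = 34.963 m.
v² = v₀² − 2a·d = 352.527 − 2 × 2.800 × 34.963 = 156.734 m²/s².
v = √156.734 = 12.519 m/s.

No — it strikes the obstacle at 12.5 m/s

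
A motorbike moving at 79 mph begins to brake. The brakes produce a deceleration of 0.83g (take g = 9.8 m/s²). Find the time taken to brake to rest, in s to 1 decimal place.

79 mph × 0.44704 = 35.3162 m/s.
a = 0.83 × 9.8 = 8.134 m/s².
Braking time = v/a = 35.3162 / 8.134 = 4.342 s.

Braking time ≈ 4.3 s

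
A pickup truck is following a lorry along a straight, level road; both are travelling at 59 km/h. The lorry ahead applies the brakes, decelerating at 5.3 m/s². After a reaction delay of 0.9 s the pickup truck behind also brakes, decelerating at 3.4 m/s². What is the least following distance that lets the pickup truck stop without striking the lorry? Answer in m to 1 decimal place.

Minimum gap ≈ 28.9 m

59 km/h ÷ 3.6 = 16.3889 m/s.
Leader travels v²/(2a_L) = 268.596 / 10.600 = 25.339 m before stopping.
Follower covers v·t_r = 16.3889 × 0.9 = 14.750 m while reacting, then v²/(2a_F) = 268.596 / 6.800 = 39.499 m while braking, for a total of 14.750 + 39.499 = 54.249 m.
Since a_F ≤ a_L and the follower starts braking later, the follower is never slower than the leader, so the closest approach is when both have stopped.
Minimum gap = 54.249 − 25.339 = 28.910 m.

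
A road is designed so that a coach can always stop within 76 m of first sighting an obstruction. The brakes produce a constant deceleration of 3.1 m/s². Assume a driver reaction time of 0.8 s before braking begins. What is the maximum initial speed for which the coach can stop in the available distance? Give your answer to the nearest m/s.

Maximum speed ≈ 19 m/s

Stopping distance: v·t_r + v²/(2a) = 76 with t_r = 0.8 s and a = 3.100 m/s².
So v² + 4.960 v − 471.20 = 0.
Positive root: v = −a·t_r + √((a·t_r)² + 2a·d) = −2.480 + √(6.150 + 471.20) = 19.3683 m/s.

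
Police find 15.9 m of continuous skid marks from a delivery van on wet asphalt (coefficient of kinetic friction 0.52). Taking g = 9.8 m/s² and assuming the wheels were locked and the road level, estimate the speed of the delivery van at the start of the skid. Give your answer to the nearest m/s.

Initial speed ≈ 13 m/s

Deceleration a = μg = 0.52 × 9.8 = 5.096 m/s².
v = √(2a·d) = √(2 × 5.096 × 15.9) = √162.053 = 12.7300 m/s.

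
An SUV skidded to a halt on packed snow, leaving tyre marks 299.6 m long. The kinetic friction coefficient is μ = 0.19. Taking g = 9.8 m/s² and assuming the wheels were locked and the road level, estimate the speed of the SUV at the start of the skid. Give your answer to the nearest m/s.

Deceleration a = μg = 0.19 × 9.8 = 1.862 m/s².
v = √(2a·d) = √(2 × 1.862 × 299.6) = √1115.710 = 33.4022 m/s.

Initial speed ≈ 33 m/s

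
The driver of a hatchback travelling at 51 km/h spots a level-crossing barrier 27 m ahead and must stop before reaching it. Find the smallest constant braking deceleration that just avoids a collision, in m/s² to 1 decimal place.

51 km/h ÷ 3.6 = 14.1667 m/s.
v² = 2a·d ⇒ a = v²/(2d) = 14.1667² / (2 × 27.000) = 200.695 / 54.000 = 3.7166 m/s².

Required deceleration ≈ 3.7 m/s²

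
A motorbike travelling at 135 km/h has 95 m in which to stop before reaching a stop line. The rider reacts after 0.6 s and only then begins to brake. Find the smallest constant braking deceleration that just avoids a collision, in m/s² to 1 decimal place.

135 km/h ÷ 3.6 = 37.5000 m/s.
Distance covered during reaction = 37.5000 × 0.6 = 22.500 m.
Distance available for braking: 95 − 22.500 = 72.500 m.
v² = 2a·d ⇒ a = v²/(2d) = 37.5000² / (2 × 72.500) = 1406.250 / 145.000 = 9.6983 m/s².

Required deceleration ≈ 9.7 m/s²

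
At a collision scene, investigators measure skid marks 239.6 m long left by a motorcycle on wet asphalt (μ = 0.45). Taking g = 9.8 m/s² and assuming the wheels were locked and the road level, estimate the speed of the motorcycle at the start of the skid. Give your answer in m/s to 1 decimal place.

Deceleration a = μg = 0.45 × 9.8 = 4.410 m/s².
v = √(2a·d) = √(2 × 4.410 × 239.6) = √2113.272 = 45.9703 m/s.

Initial speed ≈ 46.0 m/s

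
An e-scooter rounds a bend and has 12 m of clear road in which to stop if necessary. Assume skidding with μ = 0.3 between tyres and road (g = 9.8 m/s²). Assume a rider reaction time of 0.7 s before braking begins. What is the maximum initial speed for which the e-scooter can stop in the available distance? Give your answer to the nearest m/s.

Maximum speed ≈ 7 m/s

a = μg = 0.3 × 9.8 = 2.940 m/s².
Stopping distance: v·t_r + v²/(2a) = 12 with t_r = 0.7 s and a = 2.940 m/s².
So v² + 4.116 v − 70.56 = 0.
Positive root: v = −a·t_r + √((a·t_r)² + 2a·d) = −2.058 + √(4.235 + 70.56) = 6.5904 m/s.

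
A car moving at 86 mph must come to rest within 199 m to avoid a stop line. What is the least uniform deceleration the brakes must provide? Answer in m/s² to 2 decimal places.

86 mph × 0.44704 = 38.4454 m/s.
v² = 2a·d ⇒ a = v²/(2d) = 38.4454² / (2 × 199.000) = 1478.049 / 398.000 = 3.7137 m/s².

Required deceleration ≈ 3.71 m/s²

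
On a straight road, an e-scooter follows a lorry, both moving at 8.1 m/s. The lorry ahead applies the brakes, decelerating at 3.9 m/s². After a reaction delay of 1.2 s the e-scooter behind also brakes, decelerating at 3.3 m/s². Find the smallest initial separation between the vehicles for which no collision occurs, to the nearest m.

Minimum gap ≈ 11 m

Leader travels v²/(2a_L) = 65.610 / 7.800 = 8.412 m before stopping.
Follower covers v·t_r = 8.1000 × 1.2 = 9.720 m while reacting, then v²/(2a_F) = 65.610 / 6.600 = 9.941 m while braking, for a total of 9.720 + 9.941 = 19.661 m.
Since a_F ≤ a_L and the follower starts braking later, the follower is never slower than the leader, so the closest approach is when both have stopped.
Minimum gap = 19.661 − 8.412 = 11.249 m.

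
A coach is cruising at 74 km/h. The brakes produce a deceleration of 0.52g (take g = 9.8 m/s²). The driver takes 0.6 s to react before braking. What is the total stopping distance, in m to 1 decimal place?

Total stopping distance ≈ 53.8 m

74 km/h ÷ 3.6 = 20.5556 m/s.
a = 0.52 × 9.8 = 5.096 m/s².
Reaction distance = v·t_r = 20.5556 × 0.6 = 12.333 m.
Braking distance = v²/(2a) = 20.5556² / (2 × 5.096) = 422.533 / 10.192 = 41.457 m.
Total = 12.333 + 41.457 = 53.790 m.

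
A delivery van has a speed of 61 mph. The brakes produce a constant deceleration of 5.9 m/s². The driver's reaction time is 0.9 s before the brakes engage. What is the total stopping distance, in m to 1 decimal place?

Total stopping distance ≈ 87.6 m

61 mph × 0.44704 = 27.2694 m/s.
Reaction distance = v·t_r = 27.2694 × 0.9 = 24.542 m.
Braking distance = v²/(2a) = 27.2694² / (2 × 5.900) = 743.620 / 11.800 = 63.019 m.
Total = 24.542 + 63.019 = 87.561 m.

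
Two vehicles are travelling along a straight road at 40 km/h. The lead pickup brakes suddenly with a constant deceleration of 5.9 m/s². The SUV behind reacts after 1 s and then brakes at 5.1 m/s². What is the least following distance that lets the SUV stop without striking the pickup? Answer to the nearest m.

Minimum gap ≈ 13 m

40 km/h ÷ 3.6 = 11.1111 m/s.
Leader travels v²/(2a_L) = 123.457 / 11.800 = 10.462 m before stopping.
Follower covers v·t_r = 11.1111 × 1 = 11.111 m while reacting, then v²/(2a_F) = 123.457 / 10.200 = 12.104 m while braking, for a total of 11.111 + 12.104 = 23.215 m.
Since a_F ≤ a_L and the follower starts braking later, the follower is never slower than the leader, so the closest approach is when both have stopped.
Minimum gap = 23.215 − 10.462 = 12.753 m.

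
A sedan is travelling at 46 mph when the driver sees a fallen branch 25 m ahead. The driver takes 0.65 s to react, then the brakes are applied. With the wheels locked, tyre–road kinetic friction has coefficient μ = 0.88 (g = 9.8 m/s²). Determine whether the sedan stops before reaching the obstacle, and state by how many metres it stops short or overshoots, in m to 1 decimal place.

No — it overshoots by 12.9 m

46 mph × 0.44704 = 20.5638 m/s.
a = μg = 0.88 × 9.8 = 8.624 m/s².
Reaction distance = 20.5638 × 0.65 = 13.366 m.
Braking distance = v²/(2a) = 422.870 / 17.248 = 24.517 m.
Total stopping distance = 13.366 + 24.517 = 37.883 m, vs 25 m available — it cannot stop in time and overshoots by 37.883 − 25 = 12.883 m.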